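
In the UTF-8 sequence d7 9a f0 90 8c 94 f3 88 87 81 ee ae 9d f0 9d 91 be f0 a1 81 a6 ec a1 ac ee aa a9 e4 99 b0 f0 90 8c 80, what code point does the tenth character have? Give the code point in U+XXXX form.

Offset 0: leading byte 0xD7 = 11010111 → 2-byte char #1 = D7 9A.
Offset 2: leading byte 0xF0 = 11110000 → 4-byte char #2 = F0 90 8C 94.
Offset 6: leading byte 0xF3 = 11110011 → 4-byte char #3 = F3 88 87 81.
Offset 10: leading byte 0xEE = 11101110 → 3-byte char #4 = EE AE 9D.
Offset 13: leading byte 0xF0 = 11110000 → 4-byte char #5 = F0 9D 91 BE.
Offset 17: leading byte 0xF0 = 11110000 → 4-byte char #6 = F0 A1 81 A6.
Offset 21: leading byte 0xEC = 11101100 → 3-byte char #7 = EC A1 AC.
Offset 24: leading byte 0xEE = 11101110 → 3-byte char #8 = EE AA A9.
Offset 27: leading byte 0xE4 = 11100100 → 3-byte char #9 = E4 99 B0.
Offset 30: leading byte 0xF0 = 11110000 → 4-byte char #10 = F0 90 8C 80.
Leading byte 0xF0 = 11110000 matches 11110xxx → 4-byte sequence.
Byte 1: 0xF0 = 11110000, payload 000 (3 bits).
Byte 2: 0x90 = 10010000 (10xxxxxx ✓), payload 010000.
Byte 3: 0x8C = 10001100 (10xxxxxx ✓), payload 001100.
Byte 4: 0x80 = 10000000 (10xxxxxx ✓), payload 000000.
Concatenate: 000010000001100000000 = 0x10300 (21 bits → U+10300).

U+10300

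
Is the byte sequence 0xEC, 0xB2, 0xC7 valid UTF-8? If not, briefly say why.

invalid (non-continuation byte where continuation expected)

Leading byte 0xEC = 11101100 → 3-byte form.
Byte 3 is 0xC7 = 11000111, which is not 10xxxxxx — expected a continuation byte.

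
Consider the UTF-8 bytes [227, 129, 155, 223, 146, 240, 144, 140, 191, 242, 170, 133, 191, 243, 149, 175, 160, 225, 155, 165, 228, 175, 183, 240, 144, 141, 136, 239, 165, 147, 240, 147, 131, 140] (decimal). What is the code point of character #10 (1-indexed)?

Offset 0: leading byte 0xE3 = 11100011 → 3-byte char #1 = E3 81 9B.
Offset 3: leading byte 0xDF = 11011111 → 2-byte char #2 = DF 92.
Offset 5: leading byte 0xF0 = 11110000 → 4-byte char #3 = F0 90 8C BF.
Offset 9: leading byte 0xF2 = 11110010 → 4-byte char #4 = F2 AA 85 BF.
Offset 13: leading byte 0xF3 = 11110011 → 4-byte char #5 = F3 95 AF A0.
Offset 17: leading byte 0xE1 = 11100001 → 3-byte char #6 = E1 9B A5.
Offset 20: leading byte 0xE4 = 11100100 → 3-byte char #7 = E4 AF B7.
Offset 23: leading byte 0xF0 = 11110000 → 4-byte char #8 = F0 90 8D 88.
Offset 27: leading byte 0xEF = 11101111 → 3-byte char #9 = EF A5 93.
Offset 30: leading byte 0xF0 = 11110000 → 4-byte char #10 = F0 93 83 8C.
Leading byte 0xF0 = 11110000 matches 11110xxx → 4-byte sequence.
Byte 1: 0xF0 = 11110000, payload 000 (3 bits).
Byte 2: 0x93 = 10010011 (10xxxxxx ✓), payload 010011.
Byte 3: 0x83 = 10000011 (10xxxxxx ✓), payload 000011.
Byte 4: 0x8C = 10001100 (10xxxxxx ✓), payload 001100.
Concatenate: 000010011000011001100 = 0x130CC (21 bits → U+130CC).

U+130CC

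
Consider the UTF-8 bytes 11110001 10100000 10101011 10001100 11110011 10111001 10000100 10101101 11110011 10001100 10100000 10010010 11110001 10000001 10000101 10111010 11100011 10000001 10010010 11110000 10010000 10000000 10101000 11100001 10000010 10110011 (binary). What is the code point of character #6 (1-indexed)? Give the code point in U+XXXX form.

Offset 0: leading byte 0xF1 = 11110001 → 4-byte char #1 = F1 A0 AB 8C.
Offset 4: leading byte 0xF3 = 11110011 → 4-byte char #2 = F3 B9 84 AD.
Offset 8: leading byte 0xF3 = 11110011 → 4-byte char #3 = F3 8C A0 92.
Offset 12: leading byte 0xF1 = 11110001 → 4-byte char #4 = F1 81 85 BA.
Offset 16: leading byte 0xE3 = 11100011 → 3-byte char #5 = E3 81 92.
Offset 19: leading byte 0xF0 = 11110000 → 4-byte char #6 = F0 90 80 A8.
Leading byte 0xF0 = 11110000 matches 11110xxx → 4-byte sequence.
Byte 1: 0xF0 = 11110000, payload 000 (3 bits).
Byte 2: 0x90 = 10010000 (10xxxxxx ✓), payload 010000.
Byte 3: 0x80 = 10000000 (10xxxxxx ✓), payload 000000.
Byte 4: 0xA8 = 10101000 (10xxxxxx ✓), payload 101000.
Concatenate: 000010000000000101000 = 0x10028 (21 bits → U+10028).

U+10028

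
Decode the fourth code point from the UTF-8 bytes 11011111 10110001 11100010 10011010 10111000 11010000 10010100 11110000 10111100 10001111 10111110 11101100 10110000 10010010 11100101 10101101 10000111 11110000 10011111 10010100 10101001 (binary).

Offset 0: leading byte 0xDF = 11011111 → 2-byte char #1 = DF B1.
Offset 2: leading byte 0xE2 = 11100010 → 3-byte char #2 = E2 9A B8.
Offset 5: leading byte 0xD0 = 11010000 → 2-byte char #3 = D0 94.
Offset 7: leading byte 0xF0 = 11110000 → 4-byte char #4 = F0 BC 8F BE.
Leading byte 0xF0 = 11110000 matches 11110xxx → 4-byte sequence.
Byte 1: 0xF0 = 11110000, payload 000 (3 bits).
Byte 2: 0xBC = 10111100 (10xxxxxx ✓), payload 111100.
Byte 3: 0x8F = 10001111 (10xxxxxx ✓), payload 001111.
Byte 4: 0xBE = 10111110 (10xxxxxx ✓), payload 111110.
Concatenate: 000111100001111111110 = 0x3C3FE (21 bits → U+3C3FE).

U+3C3FE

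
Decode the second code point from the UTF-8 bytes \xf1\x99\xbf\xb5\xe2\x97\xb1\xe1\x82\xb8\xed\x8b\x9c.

U+25F1

Offset 0: leading byte 0xF1 = 11110001 → 4-byte char #1 = F1 99 BF B5.
Offset 4: leading byte 0xE2 = 11100010 → 3-byte char #2 = E2 97 B1.
Leading byte 0xE2 = 11100010 matches 1110xxxx → 3-byte sequence.
Byte 1: 0xE2 = 11100010, payload 0010 (4 bits).
Byte 2: 0x97 = 10010111 (10xxxxxx ✓), payload 010111.
Byte 3: 0xB1 = 10110001 (10xxxxxx ✓), payload 110001.
Concatenate: 0010010111110001 = 0x25F1 (16 bits → U+25F1).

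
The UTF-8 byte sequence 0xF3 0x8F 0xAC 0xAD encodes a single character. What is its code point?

Leading byte 0xF3 = 11110011 matches 11110xxx → 4-byte sequence.
Byte 1: 0xF3 = 11110011, payload 011 (3 bits).
Byte 2: 0x8F = 10001111 (10xxxxxx ✓), payload 001111.
Byte 3: 0xAC = 10101100 (10xxxxxx ✓), payload 101100.
Byte 4: 0xAD = 10101101 (10xxxxxx ✓), payload 101101.
Concatenate: 011001111101100101101 = 0xCFB2D (21 bits → U+CFB2D).

U+CFB2D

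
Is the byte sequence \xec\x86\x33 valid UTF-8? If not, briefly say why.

invalid (non-continuation byte where continuation expected)

Leading byte 0xEC = 11101100 → 3-byte form.
Byte 3 is 0x33 = 00110011, which is not 10xxxxxx — expected a continuation byte.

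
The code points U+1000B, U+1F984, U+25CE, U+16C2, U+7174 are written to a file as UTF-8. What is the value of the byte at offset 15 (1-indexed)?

0xE7

1-indexed offset 15 is 0-indexed offset 14.
U+1000B → 4-byte form F0 90 80 8B at offsets 0–3.
U+1F984 → 4-byte form F0 9F A6 84 at offsets 4–7.
U+25CE → 3-byte form E2 97 8E at offsets 8–10.
U+16C2 → 3-byte form E1 9B 82 at offsets 11–13.
U+7174 → 3-byte form E7 85 B4 at offsets 14–16.
Offset 14 falls in char 5's range; it's byte 1 of E7 85 B4 = 0xE7.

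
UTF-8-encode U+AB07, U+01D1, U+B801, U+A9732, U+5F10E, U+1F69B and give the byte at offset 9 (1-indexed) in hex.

0xF2

1-indexed offset 9 is 0-indexed offset 8.
U+AB07 → 3-byte form EA AC 87 at offsets 0–2.
U+01D1 → 2-byte form C7 91 at offsets 3–4.
U+B801 → 3-byte form EB A0 81 at offsets 5–7.
U+A9732 → 4-byte form F2 A9 9C B2 at offsets 8–11.
Offset 8 falls in char 4's range; it's byte 1 of F2 A9 9C B2 = 0xF2.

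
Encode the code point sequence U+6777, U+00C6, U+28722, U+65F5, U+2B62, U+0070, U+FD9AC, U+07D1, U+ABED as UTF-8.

U+6777: 3-byte form → E6 9D B7.
U+00C6: 2-byte form → C3 86.
U+28722: 4-byte form → F0 A8 9C A2.
U+65F5: 3-byte form → E6 97 B5.
U+2B62: 3-byte form → E2 AD A2.
U+0070: 1-byte form → 70.
U+FD9AC: 4-byte form → F3 BD A6 AC.
U+07D1: 2-byte form → DF 91.
U+ABED: 3-byte form → EA AF AD.
Concatenated (25 bytes): E6 9D B7 C3 86 F0 A8 9C A2 E6 97 B5 E2 AD A2 70 F3 BD A6 AC DF 91 EA AF AD.

E6 9D B7 C3 86 F0 A8 9C A2 E6 97 B5 E2 AD A2 70 F3 BD A6 AC DF 91 EA AF AD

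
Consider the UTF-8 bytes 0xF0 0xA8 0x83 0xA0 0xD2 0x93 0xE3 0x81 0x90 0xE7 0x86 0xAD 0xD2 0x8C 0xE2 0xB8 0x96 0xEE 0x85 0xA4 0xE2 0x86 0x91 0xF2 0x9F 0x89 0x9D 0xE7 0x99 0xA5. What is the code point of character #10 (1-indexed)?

Offset 0: leading byte 0xF0 = 11110000 → 4-byte char #1 = F0 A8 83 A0.
Offset 4: leading byte 0xD2 = 11010010 → 2-byte char #2 = D2 93.
Offset 6: leading byte 0xE3 = 11100011 → 3-byte char #3 = E3 81 90.
Offset 9: leading byte 0xE7 = 11100111 → 3-byte char #4 = E7 86 AD.
Offset 12: leading byte 0xD2 = 11010010 → 2-byte char #5 = D2 8C.
Offset 14: leading byte 0xE2 = 11100010 → 3-byte char #6 = E2 B8 96.
Offset 17: leading byte 0xEE = 11101110 → 3-byte char #7 = EE 85 A4.
Offset 20: leading byte 0xE2 = 11100010 → 3-byte char #8 = E2 86 91.
Offset 23: leading byte 0xF2 = 11110010 → 4-byte char #9 = F2 9F 89 9D.
Offset 27: leading byte 0xE7 = 11100111 → 3-byte char #10 = E7 99 A5.
Leading byte 0xE7 = 11100111 matches 1110xxxx → 3-byte sequence.
Byte 1: 0xE7 = 11100111, payload 0111 (4 bits).
Byte 2: 0x99 = 10011001 (10xxxxxx ✓), payload 011001.
Byte 3: 0xA5 = 10100101 (10xxxxxx ✓), payload 100101.
Concatenate: 0111011001100101 = 0x7665 (16 bits → U+7665).

U+7665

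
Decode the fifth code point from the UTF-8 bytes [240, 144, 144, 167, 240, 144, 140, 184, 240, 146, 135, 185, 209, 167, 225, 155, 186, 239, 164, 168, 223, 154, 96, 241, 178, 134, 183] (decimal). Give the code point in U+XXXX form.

U+16FA

Offset 0: leading byte 0xF0 = 11110000 → 4-byte char #1 = F0 90 90 A7.
Offset 4: leading byte 0xF0 = 11110000 → 4-byte char #2 = F0 90 8C B8.
Offset 8: leading byte 0xF0 = 11110000 → 4-byte char #3 = F0 92 87 B9.
Offset 12: leading byte 0xD1 = 11010001 → 2-byte char #4 = D1 A7.
Offset 14: leading byte 0xE1 = 11100001 → 3-byte char #5 = E1 9B BA.
Leading byte 0xE1 = 11100001 matches 1110xxxx → 3-byte sequence.
Byte 1: 0xE1 = 11100001, payload 0001 (4 bits).
Byte 2: 0x9B = 10011011 (10xxxxxx ✓), payload 011011.
Byte 3: 0xBA = 10111010 (10xxxxxx ✓), payload 111010.
Concatenate: 0001011011111010 = 0x16FA (16 bits → U+16FA).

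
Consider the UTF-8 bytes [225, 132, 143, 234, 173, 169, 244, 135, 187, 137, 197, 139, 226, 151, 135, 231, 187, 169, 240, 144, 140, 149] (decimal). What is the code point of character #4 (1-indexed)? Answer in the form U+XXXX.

Offset 0: leading byte 0xE1 = 11100001 → 3-byte char #1 = E1 84 8F.
Offset 3: leading byte 0xEA = 11101010 → 3-byte char #2 = EA AD A9.
Offset 6: leading byte 0xF4 = 11110100 → 4-byte char #3 = F4 87 BB 89.
Offset 10: leading byte 0xC5 = 11000101 → 2-byte char #4 = C5 8B.
Leading byte 0xC5 = 11000101 matches 110xxxxx → 2-byte sequence.
Byte 1: 0xC5 = 11000101, payload 00101 (5 bits).
Byte 2: 0x8B = 10001011 (10xxxxxx ✓), payload 001011.
Concatenate: 00101001011 = 0x14B (11 bits → U+014B).

U+014B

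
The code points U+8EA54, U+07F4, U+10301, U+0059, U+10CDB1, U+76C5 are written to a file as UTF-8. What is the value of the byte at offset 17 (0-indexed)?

U+8EA54 → 4-byte form F2 8E A9 94 at offsets 0–3.
U+07F4 → 2-byte form DF B4 at offsets 4–5.
U+10301 → 4-byte form F0 90 8C 81 at offsets 6–9.
U+0059 → 1-byte form 59 at offsets 10–10.
U+10CDB1 → 4-byte form F4 8C B6 B1 at offsets 11–14.
U+76C5 → 3-byte form E7 9B 85 at offsets 15–17.
Offset 17 falls in char 6's range; it's byte 3 of E7 9B 85 = 0x85.

0x85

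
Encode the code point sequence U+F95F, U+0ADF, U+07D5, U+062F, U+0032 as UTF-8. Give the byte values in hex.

EF A5 9F E0 AB 9F DF 95 D8 AF 32

U+F95F: 3-byte form → EF A5 9F.
U+0ADF: 3-byte form → E0 AB 9F.
U+07D5: 2-byte form → DF 95.
U+062F: 2-byte form → D8 AF.
U+0032: 1-byte form → 32.
Concatenated (11 bytes): EF A5 9F E0 AB 9F DF 95 D8 AF 32.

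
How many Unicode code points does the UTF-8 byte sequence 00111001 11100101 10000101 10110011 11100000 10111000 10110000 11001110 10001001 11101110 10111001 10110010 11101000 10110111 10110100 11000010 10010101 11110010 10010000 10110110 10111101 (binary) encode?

8

Byte at offset 0: 0x39 = 00111001 → 1-byte char (#1). Advance 1.
Byte at offset 1: 0xE5 = 11100101 → 3-byte char (#2). Advance 3.
Byte at offset 4: 0xE0 = 11100000 → 3-byte char (#3). Advance 3.
Byte at offset 7: 0xCE = 11001110 → 2-byte char (#4). Advance 2.
Byte at offset 9: 0xEE = 11101110 → 3-byte char (#5). Advance 3.
Byte at offset 12: 0xE8 = 11101000 → 3-byte char (#6). Advance 3.
Byte at offset 15: 0xC2 = 11000010 → 2-byte char (#7). Advance 2.
Byte at offset 17: 0xF2 = 11110010 → 4-byte char (#8). Advance 4.
Reached end at offset 21 after 8 code points.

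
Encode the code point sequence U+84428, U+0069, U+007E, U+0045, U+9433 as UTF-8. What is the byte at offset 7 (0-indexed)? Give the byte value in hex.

U+84428 → 4-byte form F2 84 90 A8 at offsets 0–3.
U+0069 → 1-byte form 69 at offsets 4–4.
U+007E → 1-byte form 7E at offsets 5–5.
U+0045 → 1-byte form 45 at offsets 6–6.
U+9433 → 3-byte form E9 90 B3 at offsets 7–9.
Offset 7 falls in char 5's range; it's byte 1 of E9 90 B3 = 0xE9.

0xE9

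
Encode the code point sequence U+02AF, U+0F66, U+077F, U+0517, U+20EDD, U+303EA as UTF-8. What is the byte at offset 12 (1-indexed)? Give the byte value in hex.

0xBB

1-indexed offset 12 is 0-indexed offset 11.
U+02AF → 2-byte form CA AF at offsets 0–1.
U+0F66 → 3-byte form E0 BD A6 at offsets 2–4.
U+077F → 2-byte form DD BF at offsets 5–6.
U+0517 → 2-byte form D4 97 at offsets 7–8.
U+20EDD → 4-byte form F0 A0 BB 9D at offsets 9–12.
Offset 11 falls in char 5's range; it's byte 3 of F0 A0 BB 9D = 0xBB.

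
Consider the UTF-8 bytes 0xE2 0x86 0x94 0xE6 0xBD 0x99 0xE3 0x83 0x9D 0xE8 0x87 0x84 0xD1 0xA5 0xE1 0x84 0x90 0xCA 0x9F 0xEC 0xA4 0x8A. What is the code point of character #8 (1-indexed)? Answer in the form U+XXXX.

Offset 0: leading byte 0xE2 = 11100010 → 3-byte char #1 = E2 86 94.
Offset 3: leading byte 0xE6 = 11100110 → 3-byte char #2 = E6 BD 99.
Offset 6: leading byte 0xE3 = 11100011 → 3-byte char #3 = E3 83 9D.
Offset 9: leading byte 0xE8 = 11101000 → 3-byte char #4 = E8 87 84.
Offset 12: leading byte 0xD1 = 11010001 → 2-byte char #5 = D1 A5.
Offset 14: leading byte 0xE1 = 11100001 → 3-byte char #6 = E1 84 90.
Offset 17: leading byte 0xCA = 11001010 → 2-byte char #7 = CA 9F.
Offset 19: leading byte 0xEC = 11101100 → 3-byte char #8 = EC A4 8A.
Leading byte 0xEC = 11101100 matches 1110xxxx → 3-byte sequence.
Byte 1: 0xEC = 11101100, payload 1100 (4 bits).
Byte 2: 0xA4 = 10100100 (10xxxxxx ✓), payload 100100.
Byte 3: 0x8A = 10001010 (10xxxxxx ✓), payload 001010.
Concatenate: 1100100100001010 = 0xC90A (16 bits → U+C90A).

U+C90A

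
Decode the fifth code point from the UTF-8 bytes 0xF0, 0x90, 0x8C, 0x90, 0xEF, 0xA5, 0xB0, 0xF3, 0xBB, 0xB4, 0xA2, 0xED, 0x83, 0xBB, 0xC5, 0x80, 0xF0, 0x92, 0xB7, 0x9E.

U+0140

Offset 0: leading byte 0xF0 = 11110000 → 4-byte char #1 = F0 90 8C 90.
Offset 4: leading byte 0xEF = 11101111 → 3-byte char #2 = EF A5 B0.
Offset 7: leading byte 0xF3 = 11110011 → 4-byte char #3 = F3 BB B4 A2.
Offset 11: leading byte 0xED = 11101101 → 3-byte char #4 = ED 83 BB.
Offset 14: leading byte 0xC5 = 11000101 → 2-byte char #5 = C5 80.
Leading byte 0xC5 = 11000101 matches 110xxxxx → 2-byte sequence.
Byte 1: 0xC5 = 11000101, payload 00101 (5 bits).
Byte 2: 0x80 = 10000000 (10xxxxxx ✓), payload 000000.
Concatenate: 00101000000 = 0x140 (11 bits → U+0140).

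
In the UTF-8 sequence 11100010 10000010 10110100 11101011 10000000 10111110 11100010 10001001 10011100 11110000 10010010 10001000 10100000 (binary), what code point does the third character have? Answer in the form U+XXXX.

U+225C

Offset 0: leading byte 0xE2 = 11100010 → 3-byte char #1 = E2 82 B4.
Offset 3: leading byte 0xEB = 11101011 → 3-byte char #2 = EB 80 BE.
Offset 6: leading byte 0xE2 = 11100010 → 3-byte char #3 = E2 89 9C.
Leading byte 0xE2 = 11100010 matches 1110xxxx → 3-byte sequence.
Byte 1: 0xE2 = 11100010, payload 0010 (4 bits).
Byte 2: 0x89 = 10001001 (10xxxxxx ✓), payload 001001.
Byte 3: 0x9C = 10011100 (10xxxxxx ✓), payload 011100.
Concatenate: 0010001001011100 = 0x225C (16 bits → U+225C).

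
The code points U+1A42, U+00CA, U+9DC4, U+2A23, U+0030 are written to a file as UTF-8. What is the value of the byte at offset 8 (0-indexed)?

U+1A42 → 3-byte form E1 A9 82 at offsets 0–2.
U+00CA → 2-byte form C3 8A at offsets 3–4.
U+9DC4 → 3-byte form E9 B7 84 at offsets 5–7.
U+2A23 → 3-byte form E2 A8 A3 at offsets 8–10.
Offset 8 falls in char 4's range; it's byte 1 of E2 A8 A3 = 0xE2.

0xE2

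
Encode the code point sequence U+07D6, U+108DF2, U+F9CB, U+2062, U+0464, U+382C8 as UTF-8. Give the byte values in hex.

U+07D6: 2-byte form → DF 96.
U+108DF2: 4-byte form → F4 88 B7 B2.
U+F9CB: 3-byte form → EF A7 8B.
U+2062: 3-byte form → E2 81 A2.
U+0464: 2-byte form → D1 A4.
U+382C8: 4-byte form → F0 B8 8B 88.
Concatenated (18 bytes): DF 96 F4 88 B7 B2 EF A7 8B E2 81 A2 D1 A4 F0 B8 8B 88.

DF 96 F4 88 B7 B2 EF A7 8B E2 81 A2 D1 A4 F0 B8 8B 88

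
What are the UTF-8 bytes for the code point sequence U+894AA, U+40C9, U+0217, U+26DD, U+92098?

F2 89 92 AA E4 83 89 C8 97 E2 9B 9D F2 92 82 98

U+894AA: 4-byte form → F2 89 92 AA.
U+40C9: 3-byte form → E4 83 89.
U+0217: 2-byte form → C8 97.
U+26DD: 3-byte form → E2 9B 9D.
U+92098: 4-byte form → F2 92 82 98.
Concatenated (16 bytes): F2 89 92 AA E4 83 89 C8 97 E2 9B 9D F2 92 82 98.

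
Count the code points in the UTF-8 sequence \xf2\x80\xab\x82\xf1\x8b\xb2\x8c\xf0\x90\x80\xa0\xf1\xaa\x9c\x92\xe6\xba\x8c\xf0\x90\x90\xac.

Byte at offset 0: 0xF2 = 11110010 → 4-byte char (#1). Advance 4.
Byte at offset 4: 0xF1 = 11110001 → 4-byte char (#2). Advance 4.
Byte at offset 8: 0xF0 = 11110000 → 4-byte char (#3). Advance 4.
Byte at offset 12: 0xF1 = 11110001 → 4-byte char (#4). Advance 4.
Byte at offset 16: 0xE6 = 11100110 → 3-byte char (#5). Advance 3.
Byte at offset 19: 0xF0 = 11110000 → 4-byte char (#6). Advance 4.
Reached end at offset 23 after 6 code points.

6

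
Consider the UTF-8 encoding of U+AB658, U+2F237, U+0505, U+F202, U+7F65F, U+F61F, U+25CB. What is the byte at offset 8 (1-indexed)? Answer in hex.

1-indexed offset 8 is 0-indexed offset 7.
U+AB658 → 4-byte form F2 AB 99 98 at offsets 0–3.
U+2F237 → 4-byte form F0 AF 88 B7 at offsets 4–7.
Offset 7 falls in char 2's range; it's byte 4 of F0 AF 88 B7 = 0xB7.

0xB7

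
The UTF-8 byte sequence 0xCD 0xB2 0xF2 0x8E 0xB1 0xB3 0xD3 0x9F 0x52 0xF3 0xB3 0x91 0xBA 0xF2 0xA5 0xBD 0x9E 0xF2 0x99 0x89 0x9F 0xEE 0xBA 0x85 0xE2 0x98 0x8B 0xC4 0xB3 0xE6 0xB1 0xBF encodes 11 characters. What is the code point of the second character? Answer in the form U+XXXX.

U+8EC73

Offset 0: leading byte 0xCD = 11001101 → 2-byte char #1 = CD B2.
Offset 2: leading byte 0xF2 = 11110010 → 4-byte char #2 = F2 8E B1 B3.
Leading byte 0xF2 = 11110010 matches 11110xxx → 4-byte sequence.
Byte 1: 0xF2 = 11110010, payload 010 (3 bits).
Byte 2: 0x8E = 10001110 (10xxxxxx ✓), payload 001110.
Byte 3: 0xB1 = 10110001 (10xxxxxx ✓), payload 110001.
Byte 4: 0xB3 = 10110011 (10xxxxxx ✓), payload 110011.
Concatenate: 010001110110001110011 = 0x8EC73 (21 bits → U+8EC73).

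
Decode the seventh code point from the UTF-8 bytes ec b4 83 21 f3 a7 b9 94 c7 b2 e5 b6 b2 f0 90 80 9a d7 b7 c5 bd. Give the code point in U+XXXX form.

U+05F7

Offset 0: leading byte 0xEC = 11101100 → 3-byte char #1 = EC B4 83.
Offset 3: leading byte 0x21 = 00100001 → 1-byte char #2 = 21.
Offset 4: leading byte 0xF3 = 11110011 → 4-byte char #3 = F3 A7 B9 94.
Offset 8: leading byte 0xC7 = 11000111 → 2-byte char #4 = C7 B2.
Offset 10: leading byte 0xE5 = 11100101 → 3-byte char #5 = E5 B6 B2.
Offset 13: leading byte 0xF0 = 11110000 → 4-byte char #6 = F0 90 80 9A.
Offset 17: leading byte 0xD7 = 11010111 → 2-byte char #7 = D7 B7.
Leading byte 0xD7 = 11010111 matches 110xxxxx → 2-byte sequence.
Byte 1: 0xD7 = 11010111, payload 10111 (5 bits).
Byte 2: 0xB7 = 10110111 (10xxxxxx ✓), payload 110111.
Concatenate: 10111110111 = 0x5F7 (11 bits → U+05F7).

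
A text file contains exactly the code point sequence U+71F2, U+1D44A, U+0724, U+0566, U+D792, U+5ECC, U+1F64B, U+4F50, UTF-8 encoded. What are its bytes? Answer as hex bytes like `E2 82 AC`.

E7 87 B2 F0 9D 91 8A DC A4 D5 A6 ED 9E 92 E5 BB 8C F0 9F 99 8B E4 BD 90

U+71F2: 3-byte form → E7 87 B2.
U+1D44A: 4-byte form → F0 9D 91 8A.
U+0724: 2-byte form → DC A4.
U+0566: 2-byte form → D5 A6.
U+D792: 3-byte form → ED 9E 92.
U+5ECC: 3-byte form → E5 BB 8C.
U+1F64B: 4-byte form → F0 9F 99 8B.
U+4F50: 3-byte form → E4 BD 90.
Concatenated (24 bytes): E7 87 B2 F0 9D 91 8A DC A4 D5 A6 ED 9E 92 E5 BB 8C F0 9F 99 8B E4 BD 90.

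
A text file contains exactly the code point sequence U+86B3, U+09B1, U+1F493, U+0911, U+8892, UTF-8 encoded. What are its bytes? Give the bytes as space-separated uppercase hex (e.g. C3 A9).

E8 9A B3 E0 A6 B1 F0 9F 92 93 E0 A4 91 E8 A2 92

U+86B3: 3-byte form → E8 9A B3.
U+09B1: 3-byte form → E0 A6 B1.
U+1F493: 4-byte form → F0 9F 92 93.
U+0911: 3-byte form → E0 A4 91.
U+8892: 3-byte form → E8 A2 92.
Concatenated (16 bytes): E8 9A B3 E0 A6 B1 F0 9F 92 93 E0 A4 91 E8 A2 92.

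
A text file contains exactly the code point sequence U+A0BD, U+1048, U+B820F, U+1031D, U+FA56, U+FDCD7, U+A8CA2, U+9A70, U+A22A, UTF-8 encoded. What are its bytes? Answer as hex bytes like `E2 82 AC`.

EA 82 BD E1 81 88 F2 B8 88 8F F0 90 8C 9D EF A9 96 F3 BD B3 97 F2 A8 B2 A2 E9 A9 B0 EA 88 AA

U+A0BD: 3-byte form → EA 82 BD.
U+1048: 3-byte form → E1 81 88.
U+B820F: 4-byte form → F2 B8 88 8F.
U+1031D: 4-byte form → F0 90 8C 9D.
U+FA56: 3-byte form → EF A9 96.
U+FDCD7: 4-byte form → F3 BD B3 97.
U+A8CA2: 4-byte form → F2 A8 B2 A2.
U+9A70: 3-byte form → E9 A9 B0.
U+A22A: 3-byte form → EA 88 AA.
Concatenated (31 bytes): EA 82 BD E1 81 88 F2 B8 88 8F F0 90 8C 9D EF A9 96 F3 BD B3 97 F2 A8 B2 A2 E9 A9 B0 EA 88 AA.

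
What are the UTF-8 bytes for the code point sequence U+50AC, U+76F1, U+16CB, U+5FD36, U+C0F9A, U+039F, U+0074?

U+50AC: 3-byte form → E5 82 AC.
U+76F1: 3-byte form → E7 9B B1.
U+16CB: 3-byte form → E1 9B 8B.
U+5FD36: 4-byte form → F1 9F B4 B6.
U+C0F9A: 4-byte form → F3 80 BE 9A.
U+039F: 2-byte form → CE 9F.
U+0074: 1-byte form → 74.
Concatenated (20 bytes): E5 82 AC E7 9B B1 E1 9B 8B F1 9F B4 B6 F3 80 BE 9A CE 9F 74.

E5 82 AC E7 9B B1 E1 9B 8B F1 9F B4 B6 F3 80 BE 9A CE 9F 74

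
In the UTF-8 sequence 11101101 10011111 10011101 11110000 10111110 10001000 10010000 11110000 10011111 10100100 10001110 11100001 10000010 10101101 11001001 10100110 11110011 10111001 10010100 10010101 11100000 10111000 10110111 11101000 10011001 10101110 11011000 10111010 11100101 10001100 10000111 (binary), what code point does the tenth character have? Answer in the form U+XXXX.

Offset 0: leading byte 0xED = 11101101 → 3-byte char #1 = ED 9F 9D.
Offset 3: leading byte 0xF0 = 11110000 → 4-byte char #2 = F0 BE 88 90.
Offset 7: leading byte 0xF0 = 11110000 → 4-byte char #3 = F0 9F A4 8E.
Offset 11: leading byte 0xE1 = 11100001 → 3-byte char #4 = E1 82 AD.
Offset 14: leading byte 0xC9 = 11001001 → 2-byte char #5 = C9 A6.
Offset 16: leading byte 0xF3 = 11110011 → 4-byte char #6 = F3 B9 94 95.
Offset 20: leading byte 0xE0 = 11100000 → 3-byte char #7 = E0 B8 B7.
Offset 23: leading byte 0xE8 = 11101000 → 3-byte char #8 = E8 99 AE.
Offset 26: leading byte 0xD8 = 11011000 → 2-byte char #9 = D8 BA.
Offset 28: leading byte 0xE5 = 11100101 → 3-byte char #10 = E5 8C 87.
Leading byte 0xE5 = 11100101 matches 1110xxxx → 3-byte sequence.
Byte 1: 0xE5 = 11100101, payload 0101 (4 bits).
Byte 2: 0x8C = 10001100 (10xxxxxx ✓), payload 001100.
Byte 3: 0x87 = 10000111 (10xxxxxx ✓), payload 000111.
Concatenate: 0101001100000111 = 0x5307 (16 bits → U+5307).

U+5307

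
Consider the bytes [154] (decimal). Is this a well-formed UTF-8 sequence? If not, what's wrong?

invalid (continuation byte with no leading byte)

Byte 0x9A = 10011010 has the form 10xxxxxx — a continuation byte — but there is no preceding leading byte.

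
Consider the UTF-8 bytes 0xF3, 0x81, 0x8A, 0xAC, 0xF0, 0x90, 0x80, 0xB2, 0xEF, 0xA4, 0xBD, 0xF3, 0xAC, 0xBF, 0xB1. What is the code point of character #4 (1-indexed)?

U+ECFF1

Offset 0: leading byte 0xF3 = 11110011 → 4-byte char #1 = F3 81 8A AC.
Offset 4: leading byte 0xF0 = 11110000 → 4-byte char #2 = F0 90 80 B2.
Offset 8: leading byte 0xEF = 11101111 → 3-byte char #3 = EF A4 BD.
Offset 11: leading byte 0xF3 = 11110011 → 4-byte char #4 = F3 AC BF B1.
Leading byte 0xF3 = 11110011 matches 11110xxx → 4-byte sequence.
Byte 1: 0xF3 = 11110011, payload 011 (3 bits).
Byte 2: 0xAC = 10101100 (10xxxxxx ✓), payload 101100.
Byte 3: 0xBF = 10111111 (10xxxxxx ✓), payload 111111.
Byte 4: 0xB1 = 10110001 (10xxxxxx ✓), payload 110001.
Concatenate: 011101100111111110001 = 0xECFF1 (21 bits → U+ECFF1).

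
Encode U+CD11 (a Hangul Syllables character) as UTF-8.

U+CD11 = 0xCD11 = 52497 decimal. In range U+0800–U+FFFF → 3-byte form: 1110xxxx 10xxxxxx 10xxxxxx.
Binary (16 bits): 1100110100010001.
Split 4+6+6: 1100 | 110100 | 010001.
Byte 1: 11101100 = 0xEC.
Byte 2: 10110100 = 0xB4.
Byte 3: 10010001 = 0x91.

EC B4 91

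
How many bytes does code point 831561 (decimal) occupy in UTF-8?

4

U+CB049 = 0xCB049. UTF-8 uses 1 byte below 0x80, 2 below 0x800, 3 below 0x10000, 4 up to 0x10FFFF. 0xCB049 is in U+10000–U+10FFFF → 4 bytes.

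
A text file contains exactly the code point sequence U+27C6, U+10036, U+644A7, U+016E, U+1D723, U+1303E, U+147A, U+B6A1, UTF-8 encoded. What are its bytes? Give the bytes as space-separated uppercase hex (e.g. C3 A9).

E2 9F 86 F0 90 80 B6 F1 A4 92 A7 C5 AE F0 9D 9C A3 F0 93 80 BE E1 91 BA EB 9A A1

U+27C6: 3-byte form → E2 9F 86.
U+10036: 4-byte form → F0 90 80 B6.
U+644A7: 4-byte form → F1 A4 92 A7.
U+016E: 2-byte form → C5 AE.
U+1D723: 4-byte form → F0 9D 9C A3.
U+1303E: 4-byte form → F0 93 80 BE.
U+147A: 3-byte form → E1 91 BA.
U+B6A1: 3-byte form → EB 9A A1.
Concatenated (27 bytes): E2 9F 86 F0 90 80 B6 F1 A4 92 A7 C5 AE F0 9D 9C A3 F0 93 80 BE E1 91 BA EB 9A A1.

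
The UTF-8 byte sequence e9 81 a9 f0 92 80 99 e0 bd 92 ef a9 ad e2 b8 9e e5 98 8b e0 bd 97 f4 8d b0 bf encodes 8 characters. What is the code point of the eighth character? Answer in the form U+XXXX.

U+10DC3F

Offset 0: leading byte 0xE9 = 11101001 → 3-byte char #1 = E9 81 A9.
Offset 3: leading byte 0xF0 = 11110000 → 4-byte char #2 = F0 92 80 99.
Offset 7: leading byte 0xE0 = 11100000 → 3-byte char #3 = E0 BD 92.
Offset 10: leading byte 0xEF = 11101111 → 3-byte char #4 = EF A9 AD.
Offset 13: leading byte 0xE2 = 11100010 → 3-byte char #5 = E2 B8 9E.
Offset 16: leading byte 0xE5 = 11100101 → 3-byte char #6 = E5 98 8B.
Offset 19: leading byte 0xE0 = 11100000 → 3-byte char #7 = E0 BD 97.
Offset 22: leading byte 0xF4 = 11110100 → 4-byte char #8 = F4 8D B0 BF.
Leading byte 0xF4 = 11110100 matches 11110xxx → 4-byte sequence.
Byte 1: 0xF4 = 11110100, payload 100 (3 bits).
Byte 2: 0x8D = 10001101 (10xxxxxx ✓), payload 001101.
Byte 3: 0xB0 = 10110000 (10xxxxxx ✓), payload 110000.
Byte 4: 0xBF = 10111111 (10xxxxxx ✓), payload 111111.
Concatenate: 100001101110000111111 = 0x10DC3F (21 bits → U+10DC3F).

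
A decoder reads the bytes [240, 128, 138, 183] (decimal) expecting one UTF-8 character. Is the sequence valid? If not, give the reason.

invalid (overlong encoding)

Leading byte 0xF0 = 11110000 → 4-byte form.
Continuation bytes all match 10xxxxxx. Payload decodes to 0x2B7.
But 0x2B7 < 0x10000, the minimum for a 4-byte sequence — this is an overlong encoding.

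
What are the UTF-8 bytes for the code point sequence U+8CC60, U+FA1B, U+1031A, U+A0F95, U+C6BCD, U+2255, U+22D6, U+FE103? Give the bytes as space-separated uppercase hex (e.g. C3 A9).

U+8CC60: 4-byte form → F2 8C B1 A0.
U+FA1B: 3-byte form → EF A8 9B.
U+1031A: 4-byte form → F0 90 8C 9A.
U+A0F95: 4-byte form → F2 A0 BE 95.
U+C6BCD: 4-byte form → F3 86 AF 8D.
U+2255: 3-byte form → E2 89 95.
U+22D6: 3-byte form → E2 8B 96.
U+FE103: 4-byte form → F3 BE 84 83.
Concatenated (29 bytes): F2 8C B1 A0 EF A8 9B F0 90 8C 9A F2 A0 BE 95 F3 86 AF 8D E2 89 95 E2 8B 96 F3 BE 84 83.

F2 8C B1 A0 EF A8 9B F0 90 8C 9A F2 A0 BE 95 F3 86 AF 8D E2 89 95 E2 8B 96 F3 BE 84 83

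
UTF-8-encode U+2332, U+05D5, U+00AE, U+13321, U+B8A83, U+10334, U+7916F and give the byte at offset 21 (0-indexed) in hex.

U+2332 → 3-byte form E2 8C B2 at offsets 0–2.
U+05D5 → 2-byte form D7 95 at offsets 3–4.
U+00AE → 2-byte form C2 AE at offsets 5–6.
U+13321 → 4-byte form F0 93 8C A1 at offsets 7–10.
U+B8A83 → 4-byte form F2 B8 AA 83 at offsets 11–14.
U+10334 → 4-byte form F0 90 8C B4 at offsets 15–18.
U+7916F → 4-byte form F1 B9 85 AF at offsets 19–22.
Offset 21 falls in char 7's range; it's byte 3 of F1 B9 85 AF = 0x85.

0x85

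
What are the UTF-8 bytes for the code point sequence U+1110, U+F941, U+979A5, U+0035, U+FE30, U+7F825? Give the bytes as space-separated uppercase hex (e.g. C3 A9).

U+1110: 3-byte form → E1 84 90.
U+F941: 3-byte form → EF A5 81.
U+979A5: 4-byte form → F2 97 A6 A5.
U+0035: 1-byte form → 35.
U+FE30: 3-byte form → EF B8 B0.
U+7F825: 4-byte form → F1 BF A0 A5.
Concatenated (18 bytes): E1 84 90 EF A5 81 F2 97 A6 A5 35 EF B8 B0 F1 BF A0 A5.

E1 84 90 EF A5 81 F2 97 A6 A5 35 EF B8 B0 F1 BF A0 A5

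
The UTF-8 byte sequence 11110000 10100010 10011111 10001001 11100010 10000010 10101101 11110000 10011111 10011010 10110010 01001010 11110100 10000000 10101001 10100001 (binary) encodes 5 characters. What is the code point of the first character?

Offset 0: leading byte 0xF0 = 11110000 → 4-byte char #1 = F0 A2 9F 89.
Leading byte 0xF0 = 11110000 matches 11110xxx → 4-byte sequence.
Byte 1: 0xF0 = 11110000, payload 000 (3 bits).
Byte 2: 0xA2 = 10100010 (10xxxxxx ✓), payload 100010.
Byte 3: 0x9F = 10011111 (10xxxxxx ✓), payload 011111.
Byte 4: 0x89 = 10001001 (10xxxxxx ✓), payload 001001.
Concatenate: 000100010011111001001 = 0x227C9 (21 bits → U+227C9).

U+227C9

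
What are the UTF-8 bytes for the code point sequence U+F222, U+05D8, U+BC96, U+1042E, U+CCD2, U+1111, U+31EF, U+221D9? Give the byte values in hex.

U+F222: 3-byte form → EF 88 A2.
U+05D8: 2-byte form → D7 98.
U+BC96: 3-byte form → EB B2 96.
U+1042E: 4-byte form → F0 90 90 AE.
U+CCD2: 3-byte form → EC B3 92.
U+1111: 3-byte form → E1 84 91.
U+31EF: 3-byte form → E3 87 AF.
U+221D9: 4-byte form → F0 A2 87 99.
Concatenated (25 bytes): EF 88 A2 D7 98 EB B2 96 F0 90 90 AE EC B3 92 E1 84 91 E3 87 AF F0 A2 87 99.

EF 88 A2 D7 98 EB B2 96 F0 90 90 AE EC B3 92 E1 84 91 E3 87 AF F0 A2 87 99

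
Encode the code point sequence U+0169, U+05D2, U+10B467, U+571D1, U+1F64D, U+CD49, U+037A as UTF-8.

C5 A9 D7 92 F4 8B 91 A7 F1 97 87 91 F0 9F 99 8D EC B5 89 CD BA

U+0169: 2-byte form → C5 A9.
U+05D2: 2-byte form → D7 92.
U+10B467: 4-byte form → F4 8B 91 A7.
U+571D1: 4-byte form → F1 97 87 91.
U+1F64D: 4-byte form → F0 9F 99 8D.
U+CD49: 3-byte form → EC B5 89.
U+037A: 2-byte form → CD BA.
Concatenated (21 bytes): C5 A9 D7 92 F4 8B 91 A7 F1 97 87 91 F0 9F 99 8D EC B5 89 CD BA.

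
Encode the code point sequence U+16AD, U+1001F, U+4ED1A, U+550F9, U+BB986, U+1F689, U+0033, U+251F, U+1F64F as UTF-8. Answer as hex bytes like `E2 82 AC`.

U+16AD: 3-byte form → E1 9A AD.
U+1001F: 4-byte form → F0 90 80 9F.
U+4ED1A: 4-byte form → F1 8E B4 9A.
U+550F9: 4-byte form → F1 95 83 B9.
U+BB986: 4-byte form → F2 BB A6 86.
U+1F689: 4-byte form → F0 9F 9A 89.
U+0033: 1-byte form → 33.
U+251F: 3-byte form → E2 94 9F.
U+1F64F: 4-byte form → F0 9F 99 8F.
Concatenated (31 bytes): E1 9A AD F0 90 80 9F F1 8E B4 9A F1 95 83 B9 F2 BB A6 86 F0 9F 9A 89 33 E2 94 9F F0 9F 99 8F.

E1 9A AD F0 90 80 9F F1 8E B4 9A F1 95 83 B9 F2 BB A6 86 F0 9F 9A 89 33 E2 94 9F F0 9F 99 8F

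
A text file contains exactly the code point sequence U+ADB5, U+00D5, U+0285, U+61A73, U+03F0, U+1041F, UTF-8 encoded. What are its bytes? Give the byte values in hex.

EA B6 B5 C3 95 CA 85 F1 A1 A9 B3 CF B0 F0 90 90 9F

U+ADB5: 3-byte form → EA B6 B5.
U+00D5: 2-byte form → C3 95.
U+0285: 2-byte form → CA 85.
U+61A73: 4-byte form → F1 A1 A9 B3.
U+03F0: 2-byte form → CF B0.
U+1041F: 4-byte form → F0 90 90 9F.
Concatenated (17 bytes): EA B6 B5 C3 95 CA 85 F1 A1 A9 B3 CF B0 F0 90 90 9F.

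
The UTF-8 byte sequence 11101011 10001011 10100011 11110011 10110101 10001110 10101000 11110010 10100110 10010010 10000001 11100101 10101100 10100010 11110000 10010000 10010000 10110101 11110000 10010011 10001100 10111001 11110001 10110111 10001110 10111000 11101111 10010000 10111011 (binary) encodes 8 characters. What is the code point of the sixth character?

Offset 0: leading byte 0xEB = 11101011 → 3-byte char #1 = EB 8B A3.
Offset 3: leading byte 0xF3 = 11110011 → 4-byte char #2 = F3 B5 8E A8.
Offset 7: leading byte 0xF2 = 11110010 → 4-byte char #3 = F2 A6 92 81.
Offset 11: leading byte 0xE5 = 11100101 → 3-byte char #4 = E5 AC A2.
Offset 14: leading byte 0xF0 = 11110000 → 4-byte char #5 = F0 90 90 B5.
Offset 18: leading byte 0xF0 = 11110000 → 4-byte char #6 = F0 93 8C B9.
Leading byte 0xF0 = 11110000 matches 11110xxx → 4-byte sequence.
Byte 1: 0xF0 = 11110000, payload 000 (3 bits).
Byte 2: 0x93 = 10010011 (10xxxxxx ✓), payload 010011.
Byte 3: 0x8C = 10001100 (10xxxxxx ✓), payload 001100.
Byte 4: 0xB9 = 10111001 (10xxxxxx ✓), payload 111001.
Concatenate: 000010011001100111001 = 0x13339 (21 bits → U+13339).

U+13339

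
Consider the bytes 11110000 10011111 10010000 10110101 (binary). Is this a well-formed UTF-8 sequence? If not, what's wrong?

valid

Leading byte 0xF0 = 11110000 → 4-byte form.
Continuation bytes 0x9F=10011111, 0x90=10010000, 0xB5=10110101 all match 10xxxxxx.
Decoded value 0x1F435 is ≥ 0x10000 (shortest form) and not a surrogate.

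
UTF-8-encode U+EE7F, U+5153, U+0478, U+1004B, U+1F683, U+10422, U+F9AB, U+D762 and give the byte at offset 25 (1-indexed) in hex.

0x9D

1-indexed offset 25 is 0-indexed offset 24.
U+EE7F → 3-byte form EE B9 BF at offsets 0–2.
U+5153 → 3-byte form E5 85 93 at offsets 3–5.
U+0478 → 2-byte form D1 B8 at offsets 6–7.
U+1004B → 4-byte form F0 90 81 8B at offsets 8–11.
U+1F683 → 4-byte form F0 9F 9A 83 at offsets 12–15.
U+10422 → 4-byte form F0 90 90 A2 at offsets 16–19.
U+F9AB → 3-byte form EF A6 AB at offsets 20–22.
U+D762 → 3-byte form ED 9D A2 at offsets 23–25.
Offset 24 falls in char 8's range; it's byte 2 of ED 9D A2 = 0x9D.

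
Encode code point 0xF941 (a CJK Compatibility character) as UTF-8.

EF A5 81

U+F941 = 0xF941 = 63809 decimal. In range U+0800–U+FFFF → 3-byte form: 1110xxxx 10xxxxxx 10xxxxxx.
Binary (16 bits): 1111100101000001.
Split 4+6+6: 1111 | 100101 | 000001.
Byte 1: 11101111 = 0xEF.
Byte 2: 10100101 = 0xA5.
Byte 3: 10000001 = 0x81.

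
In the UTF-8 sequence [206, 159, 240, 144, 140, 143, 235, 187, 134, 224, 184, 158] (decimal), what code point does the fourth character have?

U+0E1E

Offset 0: leading byte 0xCE = 11001110 → 2-byte char #1 = CE 9F.
Offset 2: leading byte 0xF0 = 11110000 → 4-byte char #2 = F0 90 8C 8F.
Offset 6: leading byte 0xEB = 11101011 → 3-byte char #3 = EB BB 86.
Offset 9: leading byte 0xE0 = 11100000 → 3-byte char #4 = E0 B8 9E.
Leading byte 0xE0 = 11100000 matches 1110xxxx → 3-byte sequence.
Byte 1: 0xE0 = 11100000, payload 0000 (4 bits).
Byte 2: 0xB8 = 10111000 (10xxxxxx ✓), payload 111000.
Byte 3: 0x9E = 10011110 (10xxxxxx ✓), payload 011110.
Concatenate: 0000111000011110 = 0xE1E (16 bits → U+0E1E).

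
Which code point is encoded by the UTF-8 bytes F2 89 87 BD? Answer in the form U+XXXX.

Leading byte 0xF2 = 11110010 matches 11110xxx → 4-byte sequence.
Byte 1: 0xF2 = 11110010, payload 010 (3 bits).
Byte 2: 0x89 = 10001001 (10xxxxxx ✓), payload 001001.
Byte 3: 0x87 = 10000111 (10xxxxxx ✓), payload 000111.
Byte 4: 0xBD = 10111101 (10xxxxxx ✓), payload 111101.
Concatenate: 010001001000111111101 = 0x891FD (21 bits → U+891FD).

U+891FD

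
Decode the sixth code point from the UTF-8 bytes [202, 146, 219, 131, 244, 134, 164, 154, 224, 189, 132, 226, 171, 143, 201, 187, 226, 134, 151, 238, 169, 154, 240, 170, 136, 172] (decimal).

U+027B

Offset 0: leading byte 0xCA = 11001010 → 2-byte char #1 = CA 92.
Offset 2: leading byte 0xDB = 11011011 → 2-byte char #2 = DB 83.
Offset 4: leading byte 0xF4 = 11110100 → 4-byte char #3 = F4 86 A4 9A.
Offset 8: leading byte 0xE0 = 11100000 → 3-byte char #4 = E0 BD 84.
Offset 11: leading byte 0xE2 = 11100010 → 3-byte char #5 = E2 AB 8F.
Offset 14: leading byte 0xC9 = 11001001 → 2-byte char #6 = C9 BB.
Leading byte 0xC9 = 11001001 matches 110xxxxx → 2-byte sequence.
Byte 1: 0xC9 = 11001001, payload 01001 (5 bits).
Byte 2: 0xBB = 10111011 (10xxxxxx ✓), payload 111011.
Concatenate: 01001111011 = 0x27B (11 bits → U+027B).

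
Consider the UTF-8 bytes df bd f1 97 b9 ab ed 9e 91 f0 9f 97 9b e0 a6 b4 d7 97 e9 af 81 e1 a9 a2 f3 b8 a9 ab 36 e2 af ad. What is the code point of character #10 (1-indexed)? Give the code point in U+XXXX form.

U+0036

Offset 0: leading byte 0xDF = 11011111 → 2-byte char #1 = DF BD.
Offset 2: leading byte 0xF1 = 11110001 → 4-byte char #2 = F1 97 B9 AB.
Offset 6: leading byte 0xED = 11101101 → 3-byte char #3 = ED 9E 91.
Offset 9: leading byte 0xF0 = 11110000 → 4-byte char #4 = F0 9F 97 9B.
Offset 13: leading byte 0xE0 = 11100000 → 3-byte char #5 = E0 A6 B4.
Offset 16: leading byte 0xD7 = 11010111 → 2-byte char #6 = D7 97.
Offset 18: leading byte 0xE9 = 11101001 → 3-byte char #7 = E9 AF 81.
Offset 21: leading byte 0xE1 = 11100001 → 3-byte char #8 = E1 A9 A2.
Offset 24: leading byte 0xF3 = 11110011 → 4-byte char #9 = F3 B8 A9 AB.
Offset 28: leading byte 0x36 = 00110110 → 1-byte char #10 = 36.
Leading byte 0x36 = 00110110 matches 0xxxxxxx → 1-byte sequence.
Byte 1: 0x36 = 00110110, payload 0110110 (7 bits).
Concatenate: 0110110 = 0x36 (7 bits → U+0036).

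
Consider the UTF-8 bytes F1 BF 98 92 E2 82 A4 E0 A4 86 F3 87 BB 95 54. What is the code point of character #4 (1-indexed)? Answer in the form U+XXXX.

Offset 0: leading byte 0xF1 = 11110001 → 4-byte char #1 = F1 BF 98 92.
Offset 4: leading byte 0xE2 = 11100010 → 3-byte char #2 = E2 82 A4.
Offset 7: leading byte 0xE0 = 11100000 → 3-byte char #3 = E0 A4 86.
Offset 10: leading byte 0xF3 = 11110011 → 4-byte char #4 = F3 87 BB 95.
Leading byte 0xF3 = 11110011 matches 11110xxx → 4-byte sequence.
Byte 1: 0xF3 = 11110011, payload 011 (3 bits).
Byte 2: 0x87 = 10000111 (10xxxxxx ✓), payload 000111.
Byte 3: 0xBB = 10111011 (10xxxxxx ✓), payload 111011.
Byte 4: 0x95 = 10010101 (10xxxxxx ✓), payload 010101.
Concatenate: 011000111111011010101 = 0xC7ED5 (21 bits → U+C7ED5).

U+C7ED5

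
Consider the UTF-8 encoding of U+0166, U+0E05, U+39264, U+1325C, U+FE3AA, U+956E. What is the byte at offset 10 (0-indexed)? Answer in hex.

0x93

U+0166 → 2-byte form C5 A6 at offsets 0–1.
U+0E05 → 3-byte form E0 B8 85 at offsets 2–4.
U+39264 → 4-byte form F0 B9 89 A4 at offsets 5–8.
U+1325C → 4-byte form F0 93 89 9C at offsets 9–12.
Offset 10 falls in char 4's range; it's byte 2 of F0 93 89 9C = 0x93.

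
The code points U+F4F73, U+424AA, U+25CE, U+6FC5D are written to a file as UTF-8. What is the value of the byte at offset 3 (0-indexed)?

0xB3

U+F4F73 → 4-byte form F3 B4 BD B3 at offsets 0–3.
Offset 3 falls in char 1's range; it's byte 4 of F3 B4 BD B3 = 0xB3.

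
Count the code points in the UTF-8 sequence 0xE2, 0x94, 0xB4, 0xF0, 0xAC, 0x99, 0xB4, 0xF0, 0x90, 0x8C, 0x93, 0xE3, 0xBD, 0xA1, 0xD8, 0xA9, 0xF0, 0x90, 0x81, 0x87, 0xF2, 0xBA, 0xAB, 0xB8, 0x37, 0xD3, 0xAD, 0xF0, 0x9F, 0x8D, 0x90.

Byte at offset 0: 0xE2 = 11100010 → 3-byte char (#1). Advance 3.
Byte at offset 3: 0xF0 = 11110000 → 4-byte char (#2). Advance 4.
Byte at offset 7: 0xF0 = 11110000 → 4-byte char (#3). Advance 4.
Byte at offset 11: 0xE3 = 11100011 → 3-byte char (#4). Advance 3.
Byte at offset 14: 0xD8 = 11011000 → 2-byte char (#5). Advance 2.
Byte at offset 16: 0xF0 = 11110000 → 4-byte char (#6). Advance 4.
Byte at offset 20: 0xF2 = 11110010 → 4-byte char (#7). Advance 4.
Byte at offset 24: 0x37 = 00110111 → 1-byte char (#8). Advance 1.
Byte at offset 25: 0xD3 = 11010011 → 2-byte char (#9). Advance 2.
Byte at offset 27: 0xF0 = 11110000 → 4-byte char (#10). Advance 4.
Reached end at offset 31 after 10 code points.

10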